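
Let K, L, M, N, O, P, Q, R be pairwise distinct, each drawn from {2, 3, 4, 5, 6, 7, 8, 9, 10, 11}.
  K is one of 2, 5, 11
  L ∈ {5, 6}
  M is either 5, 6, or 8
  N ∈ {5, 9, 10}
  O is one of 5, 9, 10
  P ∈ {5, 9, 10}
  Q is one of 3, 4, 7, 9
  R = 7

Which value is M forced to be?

R must be 7 (only option left). Remove 7 from Q.
N, O, P between them cover only {5, 9, 10} — a naked triple. Remove those values from K, L, M, Q.
L has just one choice, so L = 6. So M can't be 6.
So M = 8.

8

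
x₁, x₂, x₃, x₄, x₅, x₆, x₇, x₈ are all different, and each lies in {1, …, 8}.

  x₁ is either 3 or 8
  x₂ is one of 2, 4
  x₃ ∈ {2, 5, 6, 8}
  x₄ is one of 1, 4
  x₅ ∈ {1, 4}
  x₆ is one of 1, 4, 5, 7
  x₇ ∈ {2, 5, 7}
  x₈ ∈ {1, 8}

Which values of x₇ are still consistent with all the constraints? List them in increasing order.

5, 7

The 8 variables draw from only 8 values {1, 2, 3, 4, 5, 6, 7, 8}, so each is used; only x₁ can be 3, hence x₁ = 3.
The 7 still-open variables together cover exactly {1, 2, 4, 5, 6, 7, 8} — 7 values for 7 variables — and 6 appears only in x₃'s list, so x₃ = 6.
The 6 still-open variables together cover exactly {1, 2, 4, 5, 7, 8} — 6 values for 6 variables — and 8 appears only in x₈'s list, so x₈ = 8.
x₄ and x₅ share exactly the 2 values {1, 4}; by pigeonhole those values go to them, so strike 1, 4 from x₂, x₆.
x₂'s domain is down to {2}, so x₂ = 2. So x₇ can't be 2.
No further eliminations apply; x₇ can still be any of 5, 7.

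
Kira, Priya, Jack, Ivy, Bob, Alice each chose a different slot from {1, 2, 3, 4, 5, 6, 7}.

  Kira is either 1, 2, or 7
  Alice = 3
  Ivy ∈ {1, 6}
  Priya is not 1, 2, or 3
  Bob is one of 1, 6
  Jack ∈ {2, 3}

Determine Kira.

7

Alice's domain is down to {3}, so Alice = 3. So Jack can't be 3.
Jack must be 2 (only option left). Strike 2 from Kira.
Ivy and Bob between them cover only {1, 6} — a naked pair. Remove those values from Kira, Priya.
So Kira = 7.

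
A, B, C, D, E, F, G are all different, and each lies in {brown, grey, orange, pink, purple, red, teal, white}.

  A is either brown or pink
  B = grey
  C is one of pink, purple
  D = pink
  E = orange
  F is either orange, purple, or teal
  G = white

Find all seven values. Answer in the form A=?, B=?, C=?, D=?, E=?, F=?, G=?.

B must be grey (only option left).
D's domain is down to {pink}, so D = pink. Remove pink from A, C.
E must be orange (only option left). So F can't be orange.
That leaves G = white.
A has just one choice, so A = brown.
C must be purple (only option left). Strike purple from F.
F must be teal (only option left).

A=brown, B=grey, C=purple, D=pink, E=orange, F=teal, G=white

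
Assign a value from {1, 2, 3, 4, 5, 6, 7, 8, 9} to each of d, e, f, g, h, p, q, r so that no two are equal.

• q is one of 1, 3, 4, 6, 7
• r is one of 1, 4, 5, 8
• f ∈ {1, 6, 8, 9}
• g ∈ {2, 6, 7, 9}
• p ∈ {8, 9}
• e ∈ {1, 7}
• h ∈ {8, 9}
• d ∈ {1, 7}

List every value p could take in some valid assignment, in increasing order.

d and e between them cover only {1, 7} — a naked pair. Remove those values from f, g, q, r.
h and p between them cover only {8, 9} — a naked pair. Remove those values from f, g, r.
f must be 6 (only option left). Eliminate 6 elsewhere: g, q.
g has just one choice, so g = 2.
No further eliminations apply; p can still be any of 8, 9.

8, 9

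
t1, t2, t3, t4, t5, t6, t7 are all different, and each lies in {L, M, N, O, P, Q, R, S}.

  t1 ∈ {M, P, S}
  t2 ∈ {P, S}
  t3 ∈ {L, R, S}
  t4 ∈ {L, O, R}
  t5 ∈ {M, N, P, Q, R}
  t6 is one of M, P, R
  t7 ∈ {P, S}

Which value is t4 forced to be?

The 2 variables t2 and t7 are confined to {P, S}, which locks those values in; drop them from t1, t3, t5, t6.
t1's domain is down to {M}, so t1 = M. Remove M from t5, t6.
That leaves t6 = R. Remove R from t3, t4, t5.
t3 must be L (only option left). Eliminate L elsewhere: t4.
So t4 = O.

O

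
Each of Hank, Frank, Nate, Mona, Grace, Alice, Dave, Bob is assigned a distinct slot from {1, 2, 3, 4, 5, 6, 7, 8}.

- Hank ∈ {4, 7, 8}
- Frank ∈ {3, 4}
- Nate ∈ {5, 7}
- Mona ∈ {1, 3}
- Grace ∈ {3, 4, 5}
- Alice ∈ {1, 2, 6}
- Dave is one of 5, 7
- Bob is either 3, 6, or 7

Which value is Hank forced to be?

The 8 variables together cover exactly {1, 2, 3, 4, 5, 6, 7, 8} — 8 values for 8 variables — and 2 appears only in Alice's list, so Alice = 2.
Among the 7 still-open variables, 1 fits only Mona (and all 7 values in {1, 3, 4, 5, 6, 7, 8} must be used), so Mona = 1.
Among the 6 still-open variables, 6 fits only Bob (and all 6 values in {3, 4, 5, 6, 7, 8} must be used), so Bob = 6.
Among the 5 still-open variables, 8 fits only Hank (and all 5 values in {3, 4, 5, 7, 8} must be used), so Hank = 8.

8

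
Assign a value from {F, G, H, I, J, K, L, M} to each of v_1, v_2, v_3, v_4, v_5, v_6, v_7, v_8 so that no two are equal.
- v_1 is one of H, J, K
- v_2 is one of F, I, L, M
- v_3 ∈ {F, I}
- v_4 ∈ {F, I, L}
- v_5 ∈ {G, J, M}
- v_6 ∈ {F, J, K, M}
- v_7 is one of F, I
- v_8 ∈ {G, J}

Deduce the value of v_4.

L

The 8 variables draw from only 8 values {F, G, H, I, J, K, L, M}, so each is used; only v_1 can be H, hence v_1 = H.
Among the 7 still-open variables, K fits only v_6 (and all 7 values in {F, G, I, J, K, L, M} must be used), so v_6 = K.
v_3 and v_7 share exactly the 2 values {F, I}; by pigeonhole those values go to them, so strike F, I from v_2, v_4.
So v_4 = L.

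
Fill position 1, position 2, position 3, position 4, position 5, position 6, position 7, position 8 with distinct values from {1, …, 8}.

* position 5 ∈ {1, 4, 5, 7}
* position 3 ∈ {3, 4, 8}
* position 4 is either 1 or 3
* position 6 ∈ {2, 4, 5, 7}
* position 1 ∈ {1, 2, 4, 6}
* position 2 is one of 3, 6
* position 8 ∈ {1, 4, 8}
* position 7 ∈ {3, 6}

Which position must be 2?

position 1

The 2 variables position 2 and position 7 are confined to {3, 6}, which locks those values in; drop them from position 1, position 3, position 4.
position 4 must be 1 (only option left). Remove 1 from position 1, position 5, position 8.
The 2 variables position 3 and position 8 are confined to {4, 8}, which locks those values in; drop them from position 1, position 5, position 6.
So 2 goes to position 1.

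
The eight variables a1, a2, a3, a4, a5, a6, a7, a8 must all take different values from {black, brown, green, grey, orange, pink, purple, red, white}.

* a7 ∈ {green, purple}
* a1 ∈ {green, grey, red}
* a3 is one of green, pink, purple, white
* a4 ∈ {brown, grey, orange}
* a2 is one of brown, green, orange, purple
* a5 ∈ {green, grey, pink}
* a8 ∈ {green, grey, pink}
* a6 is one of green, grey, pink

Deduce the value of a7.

The 8 variables draw from only 8 values {brown, green, grey, orange, pink, purple, red, white}, so each is used; only a1 can be red, hence a1 = red.
The 7 still-open variables together cover exactly {brown, green, grey, orange, pink, purple, white} — 7 values for 7 variables — and white appears only in a3's list, so a3 = white.
a5, a6, a8 share exactly the 3 values {green, grey, pink}; by pigeonhole those values go to them, so strike green, grey, pink from a2, a4, a7.
So a7 = purple.

purple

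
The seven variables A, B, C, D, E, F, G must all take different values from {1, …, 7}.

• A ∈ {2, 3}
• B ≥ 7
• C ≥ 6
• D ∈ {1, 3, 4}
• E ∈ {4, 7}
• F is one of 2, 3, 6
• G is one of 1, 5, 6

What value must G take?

B's domain is down to {7}, so B = 7. Eliminate 7 elsewhere: C, E.
C must be 6 (only option left). Eliminate 6 elsewhere: F, G.
That leaves E = 4. Strike 4 from D.
Among the 4 still-open variables, 5 fits only G (and all 4 values in {1, 2, 3, 5} must be used), so G = 5.

5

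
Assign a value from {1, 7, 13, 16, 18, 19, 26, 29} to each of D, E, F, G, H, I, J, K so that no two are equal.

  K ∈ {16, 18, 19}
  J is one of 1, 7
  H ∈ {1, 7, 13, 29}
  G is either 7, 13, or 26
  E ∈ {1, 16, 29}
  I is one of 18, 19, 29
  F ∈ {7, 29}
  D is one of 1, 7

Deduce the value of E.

16

The 8 variables together cover exactly {1, 7, 13, 16, 18, 19, 26, 29} — 8 values for 8 variables — and 26 appears only in G's list, so G = 26.
The 7 still-open variables draw from only 7 values {1, 7, 13, 16, 18, 19, 29}, so each is used; only H can be 13, hence H = 13.
D and J between them cover only {1, 7} — a naked pair. Remove those values from E, F.
That leaves F = 29. Remove 29 from E, I.
So E = 16.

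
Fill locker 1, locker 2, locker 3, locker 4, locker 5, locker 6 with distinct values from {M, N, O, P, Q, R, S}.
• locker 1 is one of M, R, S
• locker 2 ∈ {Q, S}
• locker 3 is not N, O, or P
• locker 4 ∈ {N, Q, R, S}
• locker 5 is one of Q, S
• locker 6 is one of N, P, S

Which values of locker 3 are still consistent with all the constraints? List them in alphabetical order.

The 6 variables draw from only 6 values {M, N, P, Q, R, S}, so each is used; only locker 6 can be P, hence locker 6 = P.
Among the 5 still-open variables, N fits only locker 4 (and all 5 values in {M, N, Q, R, S} must be used), so locker 4 = N.
locker 2 and locker 5 between them cover only {Q, S} — a naked pair. Remove those values from locker 1, locker 3.
No further eliminations apply; locker 3 can still be any of M, R.

M, R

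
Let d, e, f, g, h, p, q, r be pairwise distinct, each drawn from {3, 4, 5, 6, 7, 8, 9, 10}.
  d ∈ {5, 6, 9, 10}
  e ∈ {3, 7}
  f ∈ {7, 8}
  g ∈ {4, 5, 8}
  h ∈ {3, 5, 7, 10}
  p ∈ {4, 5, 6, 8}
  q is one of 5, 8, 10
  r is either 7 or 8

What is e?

3

The 8 variables together cover exactly {3, 4, 5, 6, 7, 8, 9, 10} — 8 values for 8 variables — and 9 appears only in d's list, so d = 9.
The 7 still-open variables draw from only 7 values {3, 4, 5, 6, 7, 8, 10}, so each is used; only p can be 6, hence p = 6.
The 6 still-open variables draw from only 6 values {3, 4, 5, 7, 8, 10}, so each is used; only g can be 4, hence g = 4.
f and r share exactly the 2 values {7, 8}; by pigeonhole those values go to them, so strike 7, 8 from e, h, q.
So e = 3.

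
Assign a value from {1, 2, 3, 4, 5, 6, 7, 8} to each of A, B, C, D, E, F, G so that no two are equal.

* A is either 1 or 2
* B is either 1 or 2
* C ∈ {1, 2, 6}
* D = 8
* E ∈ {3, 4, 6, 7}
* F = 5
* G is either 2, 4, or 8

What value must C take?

D has just one choice, so D = 8. So G can't be 8.
F's domain is down to {5}, so F = 5.
The 2 variables A and B are confined to {1, 2}, which locks those values in; drop them from C, G.
So C = 6.

6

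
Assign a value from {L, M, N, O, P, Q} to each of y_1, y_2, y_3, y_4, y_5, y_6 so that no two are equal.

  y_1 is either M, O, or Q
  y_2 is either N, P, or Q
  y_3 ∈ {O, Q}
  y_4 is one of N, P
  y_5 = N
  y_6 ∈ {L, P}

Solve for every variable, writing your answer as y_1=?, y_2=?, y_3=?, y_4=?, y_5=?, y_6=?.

y_1=M, y_2=Q, y_3=O, y_4=P, y_5=N, y_6=L

y_5 must be N (only option left). So y_2, y_4 can't be N.
y_4 must be P (only option left). So y_2, y_6 can't be P.
y_6 has just one choice, so y_6 = L.
y_2 has just one choice, so y_2 = Q. Remove Q from y_1, y_3.
y_3 must be O (only option left). So y_1 can't be O.
That leaves y_1 = M.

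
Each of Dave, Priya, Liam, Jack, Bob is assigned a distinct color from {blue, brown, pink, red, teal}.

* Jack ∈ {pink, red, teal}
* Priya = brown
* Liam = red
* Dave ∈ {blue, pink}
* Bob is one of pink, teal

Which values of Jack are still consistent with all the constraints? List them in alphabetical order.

Priya must be brown (only option left).
Liam's domain is down to {red}, so Liam = red. Remove red from Jack.
Among the 3 still-open variables, blue fits only Dave (and all 3 values in {blue, pink, teal} must be used), so Dave = blue.
No further eliminations apply; Jack can still be any of pink, teal.

pink, teal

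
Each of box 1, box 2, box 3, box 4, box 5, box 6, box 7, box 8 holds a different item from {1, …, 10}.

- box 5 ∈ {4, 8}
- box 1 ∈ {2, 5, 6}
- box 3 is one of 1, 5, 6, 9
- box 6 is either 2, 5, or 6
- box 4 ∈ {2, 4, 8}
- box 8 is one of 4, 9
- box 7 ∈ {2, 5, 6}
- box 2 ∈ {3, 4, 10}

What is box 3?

The 3 variables box 1, box 6, box 7 are confined to {2, 5, 6}, which locks those values in; drop them from box 3, box 4.
box 4 and box 5 share exactly the 2 values {4, 8}; by pigeonhole those values go to them, so strike 4, 8 from box 2, box 8.
That leaves box 8 = 9. Eliminate 9 elsewhere: box 3.
So box 3 = 1.

1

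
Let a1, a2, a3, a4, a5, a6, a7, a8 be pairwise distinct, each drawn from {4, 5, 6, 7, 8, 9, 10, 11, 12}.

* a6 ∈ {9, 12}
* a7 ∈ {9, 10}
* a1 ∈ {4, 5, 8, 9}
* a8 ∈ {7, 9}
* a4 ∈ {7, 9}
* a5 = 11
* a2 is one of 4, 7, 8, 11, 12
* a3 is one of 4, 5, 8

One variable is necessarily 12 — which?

a6

a5's domain is down to {11}, so a5 = 11. So a2 can't be 11.
Among the 7 still-open variables, 10 fits only a7 (and all 7 values in {4, 5, 7, 8, 9, 10, 12} must be used), so a7 = 10.
a4 and a8 share exactly the 2 values {7, 9}; by pigeonhole those values go to them, so strike 7, 9 from a1, a2, a6.
So 12 goes to a6.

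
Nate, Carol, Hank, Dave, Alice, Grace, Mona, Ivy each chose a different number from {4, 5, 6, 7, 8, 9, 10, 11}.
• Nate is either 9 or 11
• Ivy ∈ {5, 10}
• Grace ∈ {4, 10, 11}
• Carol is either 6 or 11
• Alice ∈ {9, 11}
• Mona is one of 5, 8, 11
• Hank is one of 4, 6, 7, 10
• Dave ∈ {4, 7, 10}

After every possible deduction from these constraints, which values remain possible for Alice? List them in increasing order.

The 8 variables draw from only 8 values {4, 5, 6, 7, 8, 9, 10, 11}, so each is used; only Mona can be 8, hence Mona = 8.
Among the 7 still-open variables, 5 fits only Ivy (and all 7 values in {4, 5, 6, 7, 9, 10, 11} must be used), so Ivy = 5.
The 2 variables Nate and Alice are confined to {9, 11}, which locks those values in; drop them from Carol, Grace.
Carol has just one choice, so Carol = 6. Eliminate 6 elsewhere: Hank.
No further eliminations apply; Alice can still be any of 9, 11.

9, 11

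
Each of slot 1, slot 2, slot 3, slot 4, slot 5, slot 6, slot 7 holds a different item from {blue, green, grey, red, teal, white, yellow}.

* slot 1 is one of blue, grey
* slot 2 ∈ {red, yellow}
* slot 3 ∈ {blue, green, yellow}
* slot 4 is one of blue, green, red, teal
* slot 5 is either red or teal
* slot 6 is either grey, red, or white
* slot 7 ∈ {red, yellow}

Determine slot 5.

teal

Among the 7 variables, white fits only slot 6 (and all 7 values in {blue, green, grey, red, teal, white, yellow} must be used), so slot 6 = white.
Among the 6 still-open variables, grey fits only slot 1 (and all 6 values in {blue, green, grey, red, teal, yellow} must be used), so slot 1 = grey.
slot 2 and slot 7 share exactly the 2 values {red, yellow}; by pigeonhole those values go to them, so strike red, yellow from slot 3, slot 4, slot 5.
So slot 5 = teal.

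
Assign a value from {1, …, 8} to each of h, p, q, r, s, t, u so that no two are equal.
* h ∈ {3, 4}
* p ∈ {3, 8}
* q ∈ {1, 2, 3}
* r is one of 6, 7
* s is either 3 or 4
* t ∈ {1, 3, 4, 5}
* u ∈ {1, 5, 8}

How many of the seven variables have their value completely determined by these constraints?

h and s between them cover only {3, 4} — a naked pair. Remove those values from p, q, t.
p's domain is down to {8}, so p = 8. Strike 8 from u.
The 2 variables t and u are confined to {1, 5}, which locks those values in; drop them from q.
That leaves q = 2.
Determined: p=8, q=2. The other variables each still have more than one consistent value. That makes 2.

2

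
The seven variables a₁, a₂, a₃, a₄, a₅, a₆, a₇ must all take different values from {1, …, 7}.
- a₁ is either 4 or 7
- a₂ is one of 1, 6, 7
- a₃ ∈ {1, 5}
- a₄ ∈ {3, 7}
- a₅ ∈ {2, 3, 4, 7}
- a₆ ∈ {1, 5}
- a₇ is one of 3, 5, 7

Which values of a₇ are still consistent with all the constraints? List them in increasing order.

The 7 variables together cover exactly {1, 2, 3, 4, 5, 6, 7} — 7 values for 7 variables — and 2 appears only in a₅'s list, so a₅ = 2.
Among the 6 still-open variables, 4 fits only a₁ (and all 6 values in {1, 3, 4, 5, 6, 7} must be used), so a₁ = 4.
The 5 still-open variables together cover exactly {1, 3, 5, 6, 7} — 5 values for 5 variables — and 6 appears only in a₂'s list, so a₂ = 6.
a₃ and a₆ share exactly the 2 values {1, 5}; by pigeonhole those values go to them, so strike 1, 5 from a₇.
No further eliminations apply; a₇ can still be any of 3, 7.

3, 7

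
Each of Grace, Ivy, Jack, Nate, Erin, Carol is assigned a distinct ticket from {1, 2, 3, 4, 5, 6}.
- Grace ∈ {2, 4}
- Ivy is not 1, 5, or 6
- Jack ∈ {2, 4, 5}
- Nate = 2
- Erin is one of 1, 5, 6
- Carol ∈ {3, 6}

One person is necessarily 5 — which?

Jack

Nate has just one choice, so Nate = 2. Remove 2 from Grace, Ivy, Jack.
That leaves Grace = 4. Strike 4 from Ivy, Jack.
So 5 goes to Jack.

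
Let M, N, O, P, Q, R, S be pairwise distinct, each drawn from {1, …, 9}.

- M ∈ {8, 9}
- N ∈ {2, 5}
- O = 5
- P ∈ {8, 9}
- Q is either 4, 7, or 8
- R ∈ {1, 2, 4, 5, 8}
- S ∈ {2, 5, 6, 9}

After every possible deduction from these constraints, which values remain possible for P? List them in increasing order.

8, 9

O must be 5 (only option left). Eliminate 5 elsewhere: N, R, S.
N's domain is down to {2}, so N = 2. Eliminate 2 elsewhere: R, S.
M and P between them cover only {8, 9} — a naked pair. Remove those values from Q, R, S.
That leaves S = 6.
No further eliminations apply; P can still be any of 8, 9.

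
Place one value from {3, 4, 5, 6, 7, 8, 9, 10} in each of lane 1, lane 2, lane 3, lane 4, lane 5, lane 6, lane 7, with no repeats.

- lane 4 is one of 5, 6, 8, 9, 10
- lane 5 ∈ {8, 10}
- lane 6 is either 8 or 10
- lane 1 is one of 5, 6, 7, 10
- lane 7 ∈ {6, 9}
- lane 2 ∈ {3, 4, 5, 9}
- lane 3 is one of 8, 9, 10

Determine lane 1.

lane 5 and lane 6 share exactly the 2 values {8, 10}; by pigeonhole those values go to them, so strike 8, 10 from lane 1, lane 3, lane 4.
lane 3's domain is down to {9}, so lane 3 = 9. Strike 9 from lane 2, lane 4, lane 7.
That leaves lane 7 = 6. Strike 6 from lane 1, lane 4.
lane 4's domain is down to {5}, so lane 4 = 5. So lane 1, lane 2 can't be 5.
So lane 1 = 7.

7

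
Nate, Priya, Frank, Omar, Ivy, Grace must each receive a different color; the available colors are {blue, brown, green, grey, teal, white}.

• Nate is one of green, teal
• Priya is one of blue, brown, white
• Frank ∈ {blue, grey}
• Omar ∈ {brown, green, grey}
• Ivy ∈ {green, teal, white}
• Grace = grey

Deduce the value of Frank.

Grace's domain is down to {grey}, so Grace = grey. Eliminate grey elsewhere: Frank, Omar.
So Frank = blue.

blue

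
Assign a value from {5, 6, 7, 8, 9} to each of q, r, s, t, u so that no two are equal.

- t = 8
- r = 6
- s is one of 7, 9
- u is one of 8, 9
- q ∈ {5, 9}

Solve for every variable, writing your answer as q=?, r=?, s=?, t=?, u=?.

q=5, r=6, s=7, t=8, u=9

r's domain is down to {6}, so r = 6.
t's domain is down to {8}, so t = 8. Strike 8 from u.
u must be 9 (only option left). Strike 9 from q, s.
q's domain is down to {5}, so q = 5.
That leaves s = 7.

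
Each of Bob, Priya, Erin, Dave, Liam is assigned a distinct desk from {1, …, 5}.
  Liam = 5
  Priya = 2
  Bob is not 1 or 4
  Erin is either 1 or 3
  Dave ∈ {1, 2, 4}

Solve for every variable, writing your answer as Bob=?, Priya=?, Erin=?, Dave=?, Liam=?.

Priya's domain is down to {2}, so Priya = 2. So Bob, Dave can't be 2.
Liam must be 5 (only option left). Eliminate 5 elsewhere: Bob.
Bob has just one choice, so Bob = 3. Strike 3 from Erin.
Erin's domain is down to {1}, so Erin = 1. Eliminate 1 elsewhere: Dave.
Dave has just one choice, so Dave = 4.

Bob=3, Priya=2, Erin=1, Dave=4, Liam=5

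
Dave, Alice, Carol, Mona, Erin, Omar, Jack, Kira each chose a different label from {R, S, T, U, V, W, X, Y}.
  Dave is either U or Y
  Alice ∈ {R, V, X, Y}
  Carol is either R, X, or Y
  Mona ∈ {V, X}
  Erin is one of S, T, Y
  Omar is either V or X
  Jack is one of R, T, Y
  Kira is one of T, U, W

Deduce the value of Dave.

The 8 variables together cover exactly {R, S, T, U, V, W, X, Y} — 8 values for 8 variables — and S appears only in Erin's list, so Erin = S.
Among the 7 still-open variables, W fits only Kira (and all 7 values in {R, T, U, V, W, X, Y} must be used), so Kira = W.
The 6 still-open variables draw from only 6 values {R, T, U, V, X, Y}, so each is used; only Jack can be T, hence Jack = T.
The 5 still-open variables draw from only 5 values {R, U, V, X, Y}, so each is used; only Dave can be U, hence Dave = U.

U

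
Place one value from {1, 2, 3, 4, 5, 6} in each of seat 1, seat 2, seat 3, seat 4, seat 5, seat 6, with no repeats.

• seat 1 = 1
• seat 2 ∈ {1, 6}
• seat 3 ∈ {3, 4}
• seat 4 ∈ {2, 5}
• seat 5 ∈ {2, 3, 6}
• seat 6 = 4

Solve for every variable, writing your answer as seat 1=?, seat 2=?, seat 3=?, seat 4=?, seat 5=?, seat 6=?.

seat 1=1, seat 2=6, seat 3=3, seat 4=5, seat 5=2, seat 6=4

seat 1's domain is down to {1}, so seat 1 = 1. Eliminate 1 elsewhere: seat 2.
That leaves seat 2 = 6. Strike 6 from seat 5.
seat 6's domain is down to {4}, so seat 6 = 4. Strike 4 from seat 3.
seat 3 has just one choice, so seat 3 = 3. Remove 3 from seat 5.
seat 5 must be 2 (only option left). Remove 2 from seat 4.
That leaves seat 4 = 5.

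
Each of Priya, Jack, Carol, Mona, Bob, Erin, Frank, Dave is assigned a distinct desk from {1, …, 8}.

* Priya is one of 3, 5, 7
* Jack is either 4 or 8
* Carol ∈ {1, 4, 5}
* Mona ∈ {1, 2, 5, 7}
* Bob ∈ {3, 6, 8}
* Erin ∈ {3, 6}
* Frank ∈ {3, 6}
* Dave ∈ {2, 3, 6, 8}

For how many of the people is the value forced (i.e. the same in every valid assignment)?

3

The 2 variables Erin and Frank are confined to {3, 6}, which locks those values in; drop them from Priya, Bob, Dave.
Bob has just one choice, so Bob = 8. Remove 8 from Jack, Dave.
Dave's domain is down to {2}, so Dave = 2. So Mona can't be 2.
Jack has just one choice, so Jack = 4. Strike 4 from Carol.
Determined: Jack=4, Bob=8, Dave=2. The other people each still have more than one consistent value. That makes 3.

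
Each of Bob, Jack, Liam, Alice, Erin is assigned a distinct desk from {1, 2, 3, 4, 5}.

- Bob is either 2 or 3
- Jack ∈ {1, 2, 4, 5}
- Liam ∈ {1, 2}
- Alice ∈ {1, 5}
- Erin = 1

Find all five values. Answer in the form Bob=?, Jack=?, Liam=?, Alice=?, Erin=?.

Erin must be 1 (only option left). Eliminate 1 elsewhere: Jack, Liam, Alice.
Liam's domain is down to {2}, so Liam = 2. Eliminate 2 elsewhere: Bob, Jack.
Alice's domain is down to {5}, so Alice = 5. So Jack can't be 5.
Bob has just one choice, so Bob = 3.
Jack's domain is down to {4}, so Jack = 4.

Bob=3, Jack=4, Liam=2, Alice=5, Erin=1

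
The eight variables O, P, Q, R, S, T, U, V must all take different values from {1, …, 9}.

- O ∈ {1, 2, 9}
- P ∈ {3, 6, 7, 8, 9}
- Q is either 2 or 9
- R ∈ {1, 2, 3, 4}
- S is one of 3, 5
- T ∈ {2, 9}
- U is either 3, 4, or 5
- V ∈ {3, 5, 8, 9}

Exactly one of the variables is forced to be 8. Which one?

Q and T between them cover only {2, 9} — a naked pair. Remove those values from O, P, R, V.
O's domain is down to {1}, so O = 1. Remove 1 from R.
R, S, U between them cover only {3, 4, 5} — a naked triple. Remove those values from P, V.
So 8 goes to V.

V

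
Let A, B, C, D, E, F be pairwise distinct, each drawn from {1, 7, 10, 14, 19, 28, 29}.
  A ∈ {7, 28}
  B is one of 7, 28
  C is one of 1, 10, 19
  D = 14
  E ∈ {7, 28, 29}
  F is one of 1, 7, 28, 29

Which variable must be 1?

F

D has just one choice, so D = 14.
The 2 variables A and B are confined to {7, 28}, which locks those values in; drop them from E, F.
E's domain is down to {29}, so E = 29. Eliminate 29 elsewhere: F.
So 1 goes to F.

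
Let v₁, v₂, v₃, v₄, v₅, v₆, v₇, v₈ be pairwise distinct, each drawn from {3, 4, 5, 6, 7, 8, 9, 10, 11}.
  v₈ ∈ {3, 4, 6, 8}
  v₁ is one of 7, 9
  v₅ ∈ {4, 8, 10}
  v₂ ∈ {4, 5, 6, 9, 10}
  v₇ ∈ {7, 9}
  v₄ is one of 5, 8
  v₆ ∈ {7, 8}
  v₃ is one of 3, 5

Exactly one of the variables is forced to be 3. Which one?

The 2 variables v₁ and v₇ are confined to {7, 9}, which locks those values in; drop them from v₂, v₆.
v₆ has just one choice, so v₆ = 8. So v₄, v₅, v₈ can't be 8.
That leaves v₄ = 5. Strike 5 from v₂, v₃.
So 3 goes to v₃.

v₃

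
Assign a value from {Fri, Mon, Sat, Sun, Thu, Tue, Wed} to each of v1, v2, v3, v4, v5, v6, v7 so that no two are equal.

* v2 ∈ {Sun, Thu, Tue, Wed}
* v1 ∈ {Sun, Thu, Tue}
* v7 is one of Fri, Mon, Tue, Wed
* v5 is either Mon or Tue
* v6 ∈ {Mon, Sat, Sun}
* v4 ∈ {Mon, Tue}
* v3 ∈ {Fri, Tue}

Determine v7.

The 7 variables draw from only 7 values {Fri, Mon, Sat, Sun, Thu, Tue, Wed}, so each is used; only v6 can be Sat, hence v6 = Sat.
The 2 variables v4 and v5 are confined to {Mon, Tue}, which locks those values in; drop them from v1, v2, v3, v7.
v3 must be Fri (only option left). So v7 can't be Fri.
So v7 = Wed.

Wed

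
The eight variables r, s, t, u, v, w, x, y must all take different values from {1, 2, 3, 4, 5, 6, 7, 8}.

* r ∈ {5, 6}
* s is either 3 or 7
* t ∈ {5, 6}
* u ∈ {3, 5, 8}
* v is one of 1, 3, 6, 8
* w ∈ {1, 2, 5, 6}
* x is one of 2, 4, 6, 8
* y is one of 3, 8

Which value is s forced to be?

7

The 8 variables together cover exactly {1, 2, 3, 4, 5, 6, 7, 8} — 8 values for 8 variables — and 4 appears only in x's list, so x = 4.
The 7 still-open variables draw from only 7 values {1, 2, 3, 5, 6, 7, 8}, so each is used; only w can be 2, hence w = 2.
The 6 still-open variables together cover exactly {1, 3, 5, 6, 7, 8} — 6 values for 6 variables — and 1 appears only in v's list, so v = 1.
The 5 still-open variables draw from only 5 values {3, 5, 6, 7, 8}, so each is used; only s can be 7, hence s = 7.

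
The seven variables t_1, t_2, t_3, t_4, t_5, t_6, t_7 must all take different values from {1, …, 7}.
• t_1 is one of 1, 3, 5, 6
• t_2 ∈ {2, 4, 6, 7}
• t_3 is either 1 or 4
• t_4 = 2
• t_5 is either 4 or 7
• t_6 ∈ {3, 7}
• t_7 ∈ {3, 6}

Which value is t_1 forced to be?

5

t_4 must be 2 (only option left). Strike 2 from t_2.
The 6 still-open variables together cover exactly {1, 3, 4, 5, 6, 7} — 6 values for 6 variables — and 5 appears only in t_1's list, so t_1 = 5.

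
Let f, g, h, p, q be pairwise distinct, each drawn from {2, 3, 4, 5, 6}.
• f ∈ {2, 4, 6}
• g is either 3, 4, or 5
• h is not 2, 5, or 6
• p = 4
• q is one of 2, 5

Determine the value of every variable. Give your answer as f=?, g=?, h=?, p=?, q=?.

f=6, g=5, h=3, p=4, q=2

p's domain is down to {4}, so p = 4. Eliminate 4 elsewhere: f, g, h.
That leaves h = 3. Strike 3 from g.
g has just one choice, so g = 5. So q can't be 5.
That leaves q = 2. Eliminate 2 elsewhere: f.
f must be 6 (only option left).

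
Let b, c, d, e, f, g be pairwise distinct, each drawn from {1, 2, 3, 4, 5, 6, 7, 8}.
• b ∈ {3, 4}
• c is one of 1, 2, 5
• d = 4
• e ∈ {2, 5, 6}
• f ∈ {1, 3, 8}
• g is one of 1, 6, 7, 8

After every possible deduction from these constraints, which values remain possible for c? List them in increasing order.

d's domain is down to {4}, so d = 4. Eliminate 4 elsewhere: b.
b has just one choice, so b = 3. Eliminate 3 elsewhere: f.
No further eliminations apply; c can still be any of 1, 2, 5.

1, 2, 5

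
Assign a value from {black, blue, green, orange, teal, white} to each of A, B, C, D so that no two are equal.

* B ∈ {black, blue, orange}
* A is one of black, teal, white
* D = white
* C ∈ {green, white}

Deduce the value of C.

D must be white (only option left). Strike white from A, C.
So C = green.

green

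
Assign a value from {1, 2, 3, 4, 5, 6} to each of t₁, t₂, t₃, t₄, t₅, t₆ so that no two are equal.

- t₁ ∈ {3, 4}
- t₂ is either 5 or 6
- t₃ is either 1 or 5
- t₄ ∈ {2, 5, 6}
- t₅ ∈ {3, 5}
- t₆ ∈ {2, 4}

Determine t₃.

The 6 variables together cover exactly {1, 2, 3, 4, 5, 6} — 6 values for 6 variables — and 1 appears only in t₃'s list, so t₃ = 1.

1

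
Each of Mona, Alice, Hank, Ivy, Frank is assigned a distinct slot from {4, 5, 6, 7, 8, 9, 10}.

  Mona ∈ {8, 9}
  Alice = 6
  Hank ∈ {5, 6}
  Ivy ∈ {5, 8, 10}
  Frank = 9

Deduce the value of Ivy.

10

Alice must be 6 (only option left). Strike 6 from Hank.
Hank has just one choice, so Hank = 5. Eliminate 5 elsewhere: Ivy.
Frank must be 9 (only option left). Eliminate 9 elsewhere: Mona.
Mona has just one choice, so Mona = 8. So Ivy can't be 8.
So Ivy = 10.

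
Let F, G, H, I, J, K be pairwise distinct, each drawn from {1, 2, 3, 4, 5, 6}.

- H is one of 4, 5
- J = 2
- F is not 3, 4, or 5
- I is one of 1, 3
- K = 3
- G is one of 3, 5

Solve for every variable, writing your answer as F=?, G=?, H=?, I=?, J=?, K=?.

F=6, G=5, H=4, I=1, J=2, K=3

J's domain is down to {2}, so J = 2. Strike 2 from F.
K's domain is down to {3}, so K = 3. Remove 3 from G, I.
G has just one choice, so G = 5. Remove 5 from H.
H has just one choice, so H = 4.
I must be 1 (only option left). Eliminate 1 elsewhere: F.
F has just one choice, so F = 6.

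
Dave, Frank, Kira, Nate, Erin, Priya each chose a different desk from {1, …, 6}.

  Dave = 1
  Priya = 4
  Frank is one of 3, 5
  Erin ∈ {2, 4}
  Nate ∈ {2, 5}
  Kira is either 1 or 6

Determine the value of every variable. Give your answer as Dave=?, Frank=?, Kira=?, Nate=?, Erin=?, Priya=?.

Dave's domain is down to {1}, so Dave = 1. Strike 1 from Kira.
Kira must be 6 (only option left).
That leaves Priya = 4. Eliminate 4 elsewhere: Erin.
That leaves Erin = 2. So Nate can't be 2.
That leaves Nate = 5. So Frank can't be 5.
That leaves Frank = 3.

Dave=1, Frank=3, Kira=6, Nate=5, Erin=2, Priya=4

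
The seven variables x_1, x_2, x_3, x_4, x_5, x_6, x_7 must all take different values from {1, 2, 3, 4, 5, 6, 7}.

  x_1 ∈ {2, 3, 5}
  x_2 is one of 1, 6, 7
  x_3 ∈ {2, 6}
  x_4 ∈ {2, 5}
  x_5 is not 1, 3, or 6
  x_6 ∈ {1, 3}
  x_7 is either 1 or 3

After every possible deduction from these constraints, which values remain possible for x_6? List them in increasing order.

1, 3

The 7 variables draw from only 7 values {1, 2, 3, 4, 5, 6, 7}, so each is used; only x_5 can be 4, hence x_5 = 4.
Among the 6 still-open variables, 7 fits only x_2 (and all 6 values in {1, 2, 3, 5, 6, 7} must be used), so x_2 = 7.
The 5 still-open variables together cover exactly {1, 2, 3, 5, 6} — 5 values for 5 variables — and 6 appears only in x_3's list, so x_3 = 6.
The 2 variables x_6 and x_7 are confined to {1, 3}, which locks those values in; drop them from x_1.
No further eliminations apply; x_6 can still be any of 1, 3.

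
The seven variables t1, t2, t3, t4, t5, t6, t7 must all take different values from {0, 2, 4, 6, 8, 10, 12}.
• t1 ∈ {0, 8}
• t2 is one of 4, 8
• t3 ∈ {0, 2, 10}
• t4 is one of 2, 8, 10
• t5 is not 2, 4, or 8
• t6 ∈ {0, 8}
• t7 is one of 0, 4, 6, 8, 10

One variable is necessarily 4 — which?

t2

Among the 7 variables, 12 fits only t5 (and all 7 values in {0, 2, 4, 6, 8, 10, 12} must be used), so t5 = 12.
Among the 6 still-open variables, 6 fits only t7 (and all 6 values in {0, 2, 4, 6, 8, 10} must be used), so t7 = 6.
The 5 still-open variables together cover exactly {0, 2, 4, 8, 10} — 5 values for 5 variables — and 4 appears only in t2's list, so t2 = 4.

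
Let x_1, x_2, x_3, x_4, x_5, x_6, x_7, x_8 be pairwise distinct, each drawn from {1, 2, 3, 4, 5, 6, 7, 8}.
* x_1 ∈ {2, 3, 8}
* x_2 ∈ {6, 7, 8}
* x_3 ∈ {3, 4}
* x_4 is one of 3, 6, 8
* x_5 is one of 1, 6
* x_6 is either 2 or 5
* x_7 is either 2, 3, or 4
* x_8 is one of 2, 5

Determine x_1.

Among the 8 variables, 1 fits only x_5 (and all 8 values in {1, 2, 3, 4, 5, 6, 7, 8} must be used), so x_5 = 1.
The 7 still-open variables together cover exactly {2, 3, 4, 5, 6, 7, 8} — 7 values for 7 variables — and 7 appears only in x_2's list, so x_2 = 7.
Among the 6 still-open variables, 6 fits only x_4 (and all 6 values in {2, 3, 4, 5, 6, 8} must be used), so x_4 = 6.
Among the 5 still-open variables, 8 fits only x_1 (and all 5 values in {2, 3, 4, 5, 8} must be used), so x_1 = 8.

8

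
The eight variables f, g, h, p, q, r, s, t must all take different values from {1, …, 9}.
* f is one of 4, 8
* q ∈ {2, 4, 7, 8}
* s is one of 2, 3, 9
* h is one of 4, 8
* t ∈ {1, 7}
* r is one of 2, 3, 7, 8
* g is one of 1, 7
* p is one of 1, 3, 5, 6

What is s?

9

f and h share exactly the 2 values {4, 8}; by pigeonhole those values go to them, so strike 4, 8 from q, r.
The 2 variables g and t are confined to {1, 7}, which locks those values in; drop them from p, q, r.
q's domain is down to {2}, so q = 2. Remove 2 from r, s.
That leaves r = 3. Remove 3 from p, s.
So s = 9.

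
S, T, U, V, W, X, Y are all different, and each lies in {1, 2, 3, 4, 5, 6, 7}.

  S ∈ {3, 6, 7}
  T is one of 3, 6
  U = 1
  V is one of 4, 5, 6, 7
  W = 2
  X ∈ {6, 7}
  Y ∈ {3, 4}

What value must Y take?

U has just one choice, so U = 1.
W must be 2 (only option left).
The 5 still-open variables together cover exactly {3, 4, 5, 6, 7} — 5 values for 5 variables — and 5 appears only in V's list, so V = 5.
Among the 4 still-open variables, 4 fits only Y (and all 4 values in {3, 4, 6, 7} must be used), so Y = 4.

4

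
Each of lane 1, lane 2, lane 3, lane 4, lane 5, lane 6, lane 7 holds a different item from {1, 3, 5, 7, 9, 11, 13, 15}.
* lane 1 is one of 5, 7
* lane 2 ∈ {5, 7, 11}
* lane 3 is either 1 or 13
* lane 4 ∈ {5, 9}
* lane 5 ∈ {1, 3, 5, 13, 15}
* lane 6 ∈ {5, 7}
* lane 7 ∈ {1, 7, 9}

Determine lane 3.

13

The 2 variables lane 1 and lane 6 are confined to {5, 7}, which locks those values in; drop them from lane 2, lane 4, lane 5, lane 7.
lane 2's domain is down to {11}, so lane 2 = 11.
lane 4 has just one choice, so lane 4 = 9. Remove 9 from lane 7.
lane 7's domain is down to {1}, so lane 7 = 1. So lane 3, lane 5 can't be 1.
So lane 3 = 13.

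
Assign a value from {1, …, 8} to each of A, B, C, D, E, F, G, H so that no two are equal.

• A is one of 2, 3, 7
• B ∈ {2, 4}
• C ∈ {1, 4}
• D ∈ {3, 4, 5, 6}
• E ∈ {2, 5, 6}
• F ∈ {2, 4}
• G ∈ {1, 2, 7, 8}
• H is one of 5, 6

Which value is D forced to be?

3

Among the 8 variables, 8 fits only G (and all 8 values in {1, 2, 3, 4, 5, 6, 7, 8} must be used), so G = 8.
Among the 7 still-open variables, 1 fits only C (and all 7 values in {1, 2, 3, 4, 5, 6, 7} must be used), so C = 1.
The 6 still-open variables together cover exactly {2, 3, 4, 5, 6, 7} — 6 values for 6 variables — and 7 appears only in A's list, so A = 7.
The 5 still-open variables together cover exactly {2, 3, 4, 5, 6} — 5 values for 5 variables — and 3 appears only in D's list, so D = 3.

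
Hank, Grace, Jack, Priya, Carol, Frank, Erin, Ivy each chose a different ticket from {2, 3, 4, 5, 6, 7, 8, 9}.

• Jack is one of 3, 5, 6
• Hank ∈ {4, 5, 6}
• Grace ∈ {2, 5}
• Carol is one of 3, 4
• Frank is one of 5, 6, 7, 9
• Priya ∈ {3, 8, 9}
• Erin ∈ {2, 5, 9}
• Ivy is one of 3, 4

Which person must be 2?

Grace

Among the 8 variables, 7 fits only Frank (and all 8 values in {2, 3, 4, 5, 6, 7, 8, 9} must be used), so Frank = 7.
Among the 7 still-open variables, 8 fits only Priya (and all 7 values in {2, 3, 4, 5, 6, 8, 9} must be used), so Priya = 8.
The 6 still-open variables draw from only 6 values {2, 3, 4, 5, 6, 9}, so each is used; only Erin can be 9, hence Erin = 9.
The 5 still-open variables draw from only 5 values {2, 3, 4, 5, 6}, so each is used; only Grace can be 2, hence Grace = 2.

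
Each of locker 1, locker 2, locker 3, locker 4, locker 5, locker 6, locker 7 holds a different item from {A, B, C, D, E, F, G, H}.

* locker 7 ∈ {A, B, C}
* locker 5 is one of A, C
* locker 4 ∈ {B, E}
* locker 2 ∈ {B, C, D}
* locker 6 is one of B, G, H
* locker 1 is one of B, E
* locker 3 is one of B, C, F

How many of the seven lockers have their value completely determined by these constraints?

2

locker 1 and locker 4 between them cover only {B, E} — a naked pair. Remove those values from locker 2, locker 3, locker 6, locker 7.
locker 5 and locker 7 between them cover only {A, C} — a naked pair. Remove those values from locker 2, locker 3.
That leaves locker 2 = D.
locker 3 has just one choice, so locker 3 = F.
Determined: locker 2=D, locker 3=F. The other lockers each still have more than one consistent value. That makes 2.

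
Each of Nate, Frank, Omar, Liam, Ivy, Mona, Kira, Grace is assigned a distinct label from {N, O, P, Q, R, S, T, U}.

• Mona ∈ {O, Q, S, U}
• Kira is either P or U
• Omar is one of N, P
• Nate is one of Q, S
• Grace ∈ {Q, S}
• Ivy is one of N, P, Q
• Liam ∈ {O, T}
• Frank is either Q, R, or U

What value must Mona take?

The 8 variables draw from only 8 values {N, O, P, Q, R, S, T, U}, so each is used; only Frank can be R, hence Frank = R.
The 7 still-open variables draw from only 7 values {N, O, P, Q, S, T, U}, so each is used; only Liam can be T, hence Liam = T.
The 6 still-open variables together cover exactly {N, O, P, Q, S, U} — 6 values for 6 variables — and O appears only in Mona's list, so Mona = O.

O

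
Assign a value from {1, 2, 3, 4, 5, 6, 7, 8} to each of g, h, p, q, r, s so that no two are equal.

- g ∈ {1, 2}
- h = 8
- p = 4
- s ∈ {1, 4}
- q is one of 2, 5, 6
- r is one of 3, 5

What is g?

2

h's domain is down to {8}, so h = 8.
That leaves p = 4. So s can't be 4.
s's domain is down to {1}, so s = 1. So g can't be 1.
So g = 2.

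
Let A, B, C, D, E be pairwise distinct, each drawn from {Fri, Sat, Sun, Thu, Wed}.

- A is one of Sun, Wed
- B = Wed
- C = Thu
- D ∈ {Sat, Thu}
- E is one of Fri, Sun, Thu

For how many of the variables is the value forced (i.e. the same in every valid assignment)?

B must be Wed (only option left). Eliminate Wed elsewhere: A.
C has just one choice, so C = Thu. Remove Thu from D, E.
D must be Sat (only option left).
A's domain is down to {Sun}, so A = Sun. Remove Sun from E.
E's domain is down to {Fri}, so E = Fri.
Every variable is fixed: A=Sun, B=Wed, C=Thu, D=Sat, E=Fri. That makes 5.

5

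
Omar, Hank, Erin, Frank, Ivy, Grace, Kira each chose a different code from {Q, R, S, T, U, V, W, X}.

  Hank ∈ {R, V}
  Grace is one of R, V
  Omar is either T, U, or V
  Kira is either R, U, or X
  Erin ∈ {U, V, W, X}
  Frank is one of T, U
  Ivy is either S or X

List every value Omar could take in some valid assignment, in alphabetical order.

T, U

The 7 variables draw from only 7 values {R, S, T, U, V, W, X}, so each is used; only Ivy can be S, hence Ivy = S.
The 6 still-open variables draw from only 6 values {R, T, U, V, W, X}, so each is used; only Erin can be W, hence Erin = W.
The 5 still-open variables together cover exactly {R, T, U, V, X} — 5 values for 5 variables — and X appears only in Kira's list, so Kira = X.
Hank and Grace between them cover only {R, V} — a naked pair. Remove those values from Omar.
No further eliminations apply; Omar can still be any of T, U.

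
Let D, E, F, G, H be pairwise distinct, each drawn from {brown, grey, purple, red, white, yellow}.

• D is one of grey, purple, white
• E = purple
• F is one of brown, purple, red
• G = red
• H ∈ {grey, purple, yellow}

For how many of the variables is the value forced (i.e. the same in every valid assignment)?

E's domain is down to {purple}, so E = purple. Remove purple from D, F, H.
G has just one choice, so G = red. So F can't be red.
F's domain is down to {brown}, so F = brown.
Determined: E=purple, F=brown, G=red. The other variables each still have more than one consistent value. That makes 3.

3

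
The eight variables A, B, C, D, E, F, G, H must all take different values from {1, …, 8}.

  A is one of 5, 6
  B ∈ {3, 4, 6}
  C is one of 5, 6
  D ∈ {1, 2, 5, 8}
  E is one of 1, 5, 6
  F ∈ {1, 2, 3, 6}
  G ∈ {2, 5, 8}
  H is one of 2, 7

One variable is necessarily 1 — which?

The 8 variables draw from only 8 values {1, 2, 3, 4, 5, 6, 7, 8}, so each is used; only B can be 4, hence B = 4.
Among the 7 still-open variables, 3 fits only F (and all 7 values in {1, 2, 3, 5, 6, 7, 8} must be used), so F = 3.
The 6 still-open variables together cover exactly {1, 2, 5, 6, 7, 8} — 6 values for 6 variables — and 7 appears only in H's list, so H = 7.
A and C share exactly the 2 values {5, 6}; by pigeonhole those values go to them, so strike 5, 6 from D, E, G.
So 1 goes to E.

E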